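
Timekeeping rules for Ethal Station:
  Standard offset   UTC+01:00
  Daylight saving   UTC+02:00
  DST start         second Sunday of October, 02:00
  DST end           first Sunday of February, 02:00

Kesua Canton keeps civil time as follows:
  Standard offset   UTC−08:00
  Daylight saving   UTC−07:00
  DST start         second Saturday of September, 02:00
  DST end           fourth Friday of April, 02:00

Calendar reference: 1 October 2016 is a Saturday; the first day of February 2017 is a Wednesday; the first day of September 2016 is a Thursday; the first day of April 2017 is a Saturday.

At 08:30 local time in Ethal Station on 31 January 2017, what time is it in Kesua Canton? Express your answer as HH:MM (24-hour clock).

1 October 2016 is a Saturday, so the first Sunday is October 2 and the second is October 9.
1 February 2017 is a Wednesday, so the first Sunday is February 5.
31 January 2017 lies within the daylight-saving period (9 October 2016 – 5 February 2017), so Ethal Station is on daylight time, UTC+02:00.
08:30 Ethal Station − 2h = 06:30 UTC.
1 September 2016 is a Thursday, so the first Saturday is September 3 and the second is September 10.
1 April 2017 is a Saturday, so the first Friday is April 7 and the fourth is April 28.
At the standard offset (UTC−08:00), 06:30 UTC − 8h = 22:30 Kesua Canton standard time (rolling into the previous day, 30 January 2017).
The standard-time date in Kesua Canton, 30 January 2017, lies within the daylight-saving period (10 September 2016 – 28 April 2017), so Kesua Canton is on daylight time, UTC−07:00.
06:30 UTC − 7h = 23:30 Kesua Canton (rolling into the previous day, 30 January 2017).

23:30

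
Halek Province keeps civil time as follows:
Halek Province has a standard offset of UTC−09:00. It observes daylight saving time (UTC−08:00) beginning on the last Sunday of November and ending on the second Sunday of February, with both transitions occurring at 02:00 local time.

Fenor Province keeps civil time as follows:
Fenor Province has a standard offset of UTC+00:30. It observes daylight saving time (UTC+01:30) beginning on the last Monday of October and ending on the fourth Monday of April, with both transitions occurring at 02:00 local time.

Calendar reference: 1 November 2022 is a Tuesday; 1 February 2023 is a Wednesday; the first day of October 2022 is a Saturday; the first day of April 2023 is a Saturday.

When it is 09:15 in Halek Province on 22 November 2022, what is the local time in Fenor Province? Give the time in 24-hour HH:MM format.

1 November 2022 is a Tuesday, so Sundays fall on 6, 13, 20, 27; the last is November 27.
1 February 2023 is a Wednesday, so the first Sunday is February 5 and the second is February 12.
22 November 2022 is outside the daylight-saving period (27 November 2022 – 12 February 2023), so Halek Province is on standard time, UTC−09:00.
09:15 Halek Province + 9h = 18:15 UTC.
1 October 2022 is a Saturday, so Mondays fall on 3, 10, 17, 24, 31; the last is October 31.
1 April 2023 is a Saturday, so the first Monday is April 3 and the fourth is April 24.
At the standard offset (UTC+00:30), 18:15 UTC + 0h30m = 18:45 Fenor Province standard time.
The standard-time date in Fenor Province, 22 November 2022, lies within the daylight-saving period (31 October 2022 – 24 April 2023), so Fenor Province is on daylight time, UTC+01:30.
18:15 UTC + 1h30m = 19:45 Fenor Province.

19:45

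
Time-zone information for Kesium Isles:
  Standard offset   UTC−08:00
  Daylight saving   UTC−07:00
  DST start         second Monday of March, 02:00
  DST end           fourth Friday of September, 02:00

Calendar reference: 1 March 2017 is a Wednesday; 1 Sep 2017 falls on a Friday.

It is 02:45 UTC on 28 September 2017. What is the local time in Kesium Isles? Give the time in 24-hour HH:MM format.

1 March 2017 is a Wednesday, so the first Monday is March 6 and the second is March 13.
1 September 2017 is a Friday, so the first Friday is September 1 and the fourth is September 22.
At the standard offset (UTC−08:00), 02:45 UTC − 8h = 18:45 Kesium Isles standard time (rolling into the previous day, 27 September 2017).
Daylight saving runs 13 March – 22 September; the standard-time date in Kesium Isles, 27 September 2017, is outside that window, so Kesium Isles is on standard time at UTC−08:00.
02:45 UTC − 8h = 18:45 local (rolling into the previous day, 27 September 2017).

18:45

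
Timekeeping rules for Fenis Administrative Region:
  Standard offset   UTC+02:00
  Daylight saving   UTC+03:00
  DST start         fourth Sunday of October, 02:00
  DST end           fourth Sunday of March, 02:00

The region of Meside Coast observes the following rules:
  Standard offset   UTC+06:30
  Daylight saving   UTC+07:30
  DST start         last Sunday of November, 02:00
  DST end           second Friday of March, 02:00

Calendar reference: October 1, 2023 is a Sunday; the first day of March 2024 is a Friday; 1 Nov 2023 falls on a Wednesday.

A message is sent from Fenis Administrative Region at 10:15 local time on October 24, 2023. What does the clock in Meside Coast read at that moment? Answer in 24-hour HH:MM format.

13:45

1 October 2023 is a Sunday, so the first Sunday is October 1 and the fourth is October 22.
1 March 2024 is a Friday, so the first Sunday is March 3 and the fourth is March 24.
October 24, 2023 lies within the daylight-saving period (22 October 2023 – 24 March 2024), so Fenis Administrative Region is on daylight time, UTC+03:00.
10:15 Fenis Administrative Region − 3h = 07:15 UTC.
1 November 2023 is a Wednesday, so Sundays fall on 5, 12, 19, 26; the last is November 26.
1 March 2024 is a Friday, so the first Friday is March 1 and the second is March 8.
At the standard offset (UTC+06:30), 07:15 UTC + 6h30m = 13:45 Meside Coast standard time.
Daylight saving runs 26 November 2023 – 8 March 2024; the standard-time date in Meside Coast, October 24, 2023, is outside that window, so Meside Coast is on standard time at UTC+06:30.
07:15 UTC + 6h30m = 13:45 Meside Coast.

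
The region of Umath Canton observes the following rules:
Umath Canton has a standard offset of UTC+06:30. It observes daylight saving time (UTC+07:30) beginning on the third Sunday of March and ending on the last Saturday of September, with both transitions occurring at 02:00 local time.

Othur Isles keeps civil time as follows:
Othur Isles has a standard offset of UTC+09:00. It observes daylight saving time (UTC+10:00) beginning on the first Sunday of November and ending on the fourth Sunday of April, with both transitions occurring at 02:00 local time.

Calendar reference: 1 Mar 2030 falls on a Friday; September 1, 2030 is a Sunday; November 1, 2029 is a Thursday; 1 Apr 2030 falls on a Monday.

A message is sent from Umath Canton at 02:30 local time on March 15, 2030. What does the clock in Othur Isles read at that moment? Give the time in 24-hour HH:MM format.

06:00

1 March 2030 is a Friday, so the first Sunday is March 3 and the third is March 17.
1 September 2030 is a Sunday, so Saturdays fall on 7, 14, 21, 28; the last is September 28.
March 15, 2030 is outside the daylight-saving period (17 March – 28 September), so Umath Canton is on standard time, UTC+06:30.
02:30 Umath Canton − 6h30m = 20:00 UTC (rolling into the previous day, 14 March 2030).
1 November 2029 is a Thursday, so the first Sunday is November 4.
1 April 2030 is a Monday, so the first Sunday is April 7 and the fourth is April 28.
At the standard offset (UTC+09:00), 20:00 UTC + 9h = 05:00 Othur Isles standard time (rolling into the next day, 15 March 2030).
The standard-time date in Othur Isles, March 15, 2030, falls between 4 November 2029 and 28 April 2030, so daylight saving is in effect and Othur Isles is at UTC+10:00.
20:00 UTC + 10h = 06:00 Othur Isles (rolling into the next day, 15 March 2030).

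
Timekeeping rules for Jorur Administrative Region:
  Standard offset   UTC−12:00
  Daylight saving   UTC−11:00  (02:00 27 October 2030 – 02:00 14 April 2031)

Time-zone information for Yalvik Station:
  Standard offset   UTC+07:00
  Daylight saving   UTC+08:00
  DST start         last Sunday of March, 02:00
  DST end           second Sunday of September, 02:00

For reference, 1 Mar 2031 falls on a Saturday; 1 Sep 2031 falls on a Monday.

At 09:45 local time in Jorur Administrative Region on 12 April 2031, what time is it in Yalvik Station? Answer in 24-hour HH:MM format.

12 April 2031 lies within the daylight-saving period (27 October 2030 – 14 April 2031), so Jorur Administrative Region is on daylight time, UTC−11:00.
09:45 Jorur Administrative Region + 11h = 20:45 UTC.
1 March 2031 is a Saturday, so Sundays fall on 2, 9, 16, 23, 30; the last is March 30.
1 September 2031 is a Monday, so the first Sunday is September 7 and the second is September 14.
At the standard offset (UTC+07:00), 20:45 UTC + 7h = 03:45 Yalvik Station standard time (rolling into the next day, 13 April 2031).
The standard-time date in Yalvik Station, 13 April 2031, falls between 30 March and 14 September, so daylight saving is in effect and Yalvik Station is at UTC+08:00.
20:45 UTC + 8h = 04:45 Yalvik Station (rolling into the next day, 13 April 2031).

04:45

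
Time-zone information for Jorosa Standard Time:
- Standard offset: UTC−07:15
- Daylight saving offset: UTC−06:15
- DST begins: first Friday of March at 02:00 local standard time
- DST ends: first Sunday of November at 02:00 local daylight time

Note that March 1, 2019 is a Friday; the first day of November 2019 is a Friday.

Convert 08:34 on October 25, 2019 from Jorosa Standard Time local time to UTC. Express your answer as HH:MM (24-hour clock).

1 March 2019 is a Friday, so the first Friday is March 1.
1 November 2019 is a Friday, so the first Sunday is November 3.
October 25, 2019 falls between 1 March and 3 November, so daylight saving is in effect and Jorosa Standard Time is at UTC−06:15.
08:34 local + 6h15m = 14:49 UTC.

14:49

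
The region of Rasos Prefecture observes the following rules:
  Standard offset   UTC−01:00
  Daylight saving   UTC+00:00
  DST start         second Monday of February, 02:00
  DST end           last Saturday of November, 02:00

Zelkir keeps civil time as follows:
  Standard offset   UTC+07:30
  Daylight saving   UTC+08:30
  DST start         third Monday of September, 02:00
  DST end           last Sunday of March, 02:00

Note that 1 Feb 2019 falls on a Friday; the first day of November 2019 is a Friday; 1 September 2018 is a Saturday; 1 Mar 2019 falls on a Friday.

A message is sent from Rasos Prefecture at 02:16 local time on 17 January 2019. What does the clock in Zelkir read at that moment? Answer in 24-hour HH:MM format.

1 February 2019 is a Friday, so the first Monday is February 4 and the second is February 11.
1 November 2019 is a Friday, so Saturdays fall on 2, 9, 16, 23, 30; the last is November 30.
17 January 2019 does not fall between 11 February and 30 November, so daylight saving is not in effect and Rasos Prefecture is at UTC−01:00.
02:16 Rasos Prefecture + 1h = 03:16 UTC.
1 September 2018 is a Saturday, so the first Monday is September 3 and the third is September 17.
1 March 2019 is a Friday, so Sundays fall on 3, 10, 17, 24, 31; the last is March 31.
At the standard offset (UTC+07:30), 03:16 UTC + 7h30m = 10:46 Zelkir standard time.
Daylight saving runs 17 September 2018 – 31 March 2019; the standard-time date in Zelkir, 17 January 2019, is inside that window, so Zelkir is at UTC+08:30.
03:16 UTC + 8h30m = 11:46 Zelkir.

11:46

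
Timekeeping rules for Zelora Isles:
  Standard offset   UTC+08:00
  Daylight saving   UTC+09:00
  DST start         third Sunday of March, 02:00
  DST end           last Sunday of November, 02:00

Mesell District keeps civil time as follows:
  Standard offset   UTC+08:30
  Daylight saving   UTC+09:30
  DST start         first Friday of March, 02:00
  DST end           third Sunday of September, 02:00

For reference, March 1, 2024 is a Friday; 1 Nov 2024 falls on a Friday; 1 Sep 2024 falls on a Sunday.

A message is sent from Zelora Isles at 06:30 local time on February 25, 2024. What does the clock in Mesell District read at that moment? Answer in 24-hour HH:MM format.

1 March 2024 is a Friday, so the first Sunday is March 3 and the third is March 17.
1 November 2024 is a Friday, so Sundays fall on 3, 10, 17, 24; the last is November 24.
February 25, 2024 is outside the daylight-saving period (17 March – 24 November), so Zelora Isles is on standard time, UTC+08:00.
06:30 Zelora Isles − 8h = 22:30 UTC (rolling into the previous day, 24 February 2024).
1 March 2024 is a Friday, so the first Friday is March 1.
1 September 2024 is a Sunday, so the first Sunday is September 1 and the third is September 15.
At the standard offset (UTC+08:30), 22:30 UTC + 8h30m = 07:00 Mesell District standard time (rolling into the next day, 25 February 2024).
The standard-time date in Mesell District, February 25, 2024, does not fall between 1 March and 15 September, so daylight saving is not in effect and Mesell District is at UTC+08:30.
22:30 UTC + 8h30m = 07:00 Mesell District (rolling into the next day, 25 February 2024).

07:00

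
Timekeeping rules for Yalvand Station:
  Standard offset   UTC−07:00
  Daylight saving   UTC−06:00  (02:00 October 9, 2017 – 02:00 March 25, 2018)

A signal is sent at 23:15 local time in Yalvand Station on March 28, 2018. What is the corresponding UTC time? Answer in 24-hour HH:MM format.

March 28, 2018 is outside the daylight-saving period (9 October 2017 – 25 March 2018), so Yalvand Station is on standard time, UTC−07:00.
23:15 local + 7h = 06:15 UTC (rolling into the next day, 29 March 2018).

06:15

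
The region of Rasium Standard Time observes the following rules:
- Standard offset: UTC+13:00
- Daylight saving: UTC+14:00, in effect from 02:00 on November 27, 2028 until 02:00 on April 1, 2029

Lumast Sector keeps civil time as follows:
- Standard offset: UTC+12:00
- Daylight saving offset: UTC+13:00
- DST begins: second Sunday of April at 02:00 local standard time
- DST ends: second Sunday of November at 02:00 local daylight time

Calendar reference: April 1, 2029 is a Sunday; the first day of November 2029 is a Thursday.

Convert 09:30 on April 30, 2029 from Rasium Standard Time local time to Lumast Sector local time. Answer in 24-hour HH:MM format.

Daylight saving runs 27 November 2028 – 1 April 2029; April 30, 2029 is outside that window, so Rasium Standard Time is on standard time at UTC+13:00.
09:30 Rasium Standard Time − 13h = 20:30 UTC (rolling into the previous day, 29 April 2029).
1 April 2029 is a Sunday, so the first Sunday is April 1 and the second is April 8.
1 November 2029 is a Thursday, so the first Sunday is November 4 and the second is November 11.
At the standard offset (UTC+12:00), 20:30 UTC + 12h = 08:30 Lumast Sector standard time (rolling into the next day, 30 April 2029).
The standard-time date in Lumast Sector, April 30, 2029, falls between 8 April and 11 November, so daylight saving is in effect and Lumast Sector is at UTC+13:00.
20:30 UTC + 13h = 09:30 Lumast Sector (rolling into the next day, 30 April 2029).

09:30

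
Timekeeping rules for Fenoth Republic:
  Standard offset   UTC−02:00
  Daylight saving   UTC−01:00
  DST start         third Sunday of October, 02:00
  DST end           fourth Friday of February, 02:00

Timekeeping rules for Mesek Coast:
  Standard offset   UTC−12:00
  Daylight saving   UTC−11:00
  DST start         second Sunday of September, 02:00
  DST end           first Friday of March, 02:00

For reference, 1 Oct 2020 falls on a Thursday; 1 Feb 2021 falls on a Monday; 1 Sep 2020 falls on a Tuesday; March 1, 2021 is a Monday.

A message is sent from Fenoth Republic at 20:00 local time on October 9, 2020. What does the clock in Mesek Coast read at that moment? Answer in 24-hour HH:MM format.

1 October 2020 is a Thursday, so the first Sunday is October 4 and the third is October 18.
1 February 2021 is a Monday, so the first Friday is February 5 and the fourth is February 26.
October 9, 2020 is outside the daylight-saving period (18 October 2020 – 26 February 2021), so Fenoth Republic is on standard time, UTC−02:00.
20:00 Fenoth Republic + 2h = 22:00 UTC.
1 September 2020 is a Tuesday, so the first Sunday is September 6 and the second is September 13.
1 March 2021 is a Monday, so the first Friday is March 5.
At the standard offset (UTC−12:00), 22:00 UTC − 12h = 10:00 Mesek Coast standard time.
The standard-time date in Mesek Coast, October 9, 2020, lies within the daylight-saving period (13 September 2020 – 5 March 2021), so Mesek Coast is on daylight time, UTC−11:00.
22:00 UTC − 11h = 11:00 Mesek Coast.

11:00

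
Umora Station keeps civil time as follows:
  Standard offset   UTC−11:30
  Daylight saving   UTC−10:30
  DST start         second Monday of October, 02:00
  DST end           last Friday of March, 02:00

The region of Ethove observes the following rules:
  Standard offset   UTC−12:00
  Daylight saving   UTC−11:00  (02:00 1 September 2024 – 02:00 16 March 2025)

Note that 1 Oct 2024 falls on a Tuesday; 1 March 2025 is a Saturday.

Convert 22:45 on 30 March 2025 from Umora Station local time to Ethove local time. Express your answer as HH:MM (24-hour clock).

22:15

1 October 2024 is a Tuesday, so the first Monday is October 7 and the second is October 14.
1 March 2025 is a Saturday, so Fridays fall on 7, 14, 21, 28; the last is March 28.
30 March 2025 is outside the daylight-saving period (14 October 2024 – 28 March 2025), so Umora Station is on standard time, UTC−11:30.
22:45 Umora Station + 11h30m = 10:15 UTC (rolling into the next day, 31 March 2025).
At the standard offset (UTC−12:00), 10:15 UTC − 12h = 22:15 Ethove standard time (rolling into the previous day, 30 March 2025).
The standard-time date in Ethove, 30 March 2025, is outside the daylight-saving period (1 September 2024 – 16 March 2025), so Ethove is on standard time, UTC−12:00.
10:15 UTC − 12h = 22:15 Ethove (rolling into the previous day, 30 March 2025).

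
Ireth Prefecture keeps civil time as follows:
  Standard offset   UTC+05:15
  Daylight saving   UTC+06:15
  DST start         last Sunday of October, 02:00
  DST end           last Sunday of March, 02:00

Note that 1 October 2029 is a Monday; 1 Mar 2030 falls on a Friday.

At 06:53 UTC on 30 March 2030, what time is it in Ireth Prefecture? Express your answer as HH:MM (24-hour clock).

13:08

1 October 2029 is a Monday, so Sundays fall on 7, 14, 21, 28; the last is October 28.
1 March 2030 is a Friday, so Sundays fall on 3, 10, 17, 24, 31; the last is March 31.
At the standard offset (UTC+05:15), 06:53 UTC + 5h15m = 12:08 Ireth Prefecture standard time.
The standard-time date in Ireth Prefecture, 30 March 2030, falls between 28 October 2029 and 31 March 2030, so daylight saving is in effect and Ireth Prefecture is at UTC+06:15.
06:53 UTC + 6h15m = 13:08 local.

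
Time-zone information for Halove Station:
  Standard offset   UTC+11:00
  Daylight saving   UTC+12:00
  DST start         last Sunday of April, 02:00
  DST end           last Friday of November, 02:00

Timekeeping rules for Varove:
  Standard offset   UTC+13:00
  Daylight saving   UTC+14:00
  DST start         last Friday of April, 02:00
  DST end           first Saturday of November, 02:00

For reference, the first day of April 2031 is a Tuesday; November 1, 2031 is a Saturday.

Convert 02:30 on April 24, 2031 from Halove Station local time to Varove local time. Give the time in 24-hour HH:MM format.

04:30

1 April 2031 is a Tuesday, so Sundays fall on 6, 13, 20, 27; the last is April 27.
1 November 2031 is a Saturday, so Fridays fall on 7, 14, 21, 28; the last is November 28.
April 24, 2031 does not fall between 27 April and 28 November, so daylight saving is not in effect and Halove Station is at UTC+11:00.
02:30 Halove Station − 11h = 15:30 UTC (rolling into the previous day, 23 April 2031).
1 April 2031 is a Tuesday, so Fridays fall on 4, 11, 18, 25; the last is April 25.
1 November 2031 is a Saturday, so the first Saturday is November 1.
At the standard offset (UTC+13:00), 15:30 UTC + 13h = 04:30 Varove standard time (rolling into the next day, 24 April 2031).
The standard-time date in Varove, April 24, 2031, is outside the daylight-saving period (25 April – 1 November), so Varove is on standard time, UTC+13:00.
15:30 UTC + 13h = 04:30 Varove (rolling into the next day, 24 April 2031).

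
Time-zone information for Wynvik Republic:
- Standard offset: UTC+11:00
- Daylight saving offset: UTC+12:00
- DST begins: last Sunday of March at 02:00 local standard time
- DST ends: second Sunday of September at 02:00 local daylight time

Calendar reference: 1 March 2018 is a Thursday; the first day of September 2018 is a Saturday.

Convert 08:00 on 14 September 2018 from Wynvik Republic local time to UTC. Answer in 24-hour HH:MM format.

1 March 2018 is a Thursday, so Sundays fall on 4, 11, 18, 25; the last is March 25.
1 September 2018 is a Saturday, so the first Sunday is September 2 and the second is September 9.
14 September 2018 does not fall between 25 March and 9 September, so daylight saving is not in effect and Wynvik Republic is at UTC+11:00.
08:00 local − 11h = 21:00 UTC (rolling into the previous day, 13 September 2018).

21:00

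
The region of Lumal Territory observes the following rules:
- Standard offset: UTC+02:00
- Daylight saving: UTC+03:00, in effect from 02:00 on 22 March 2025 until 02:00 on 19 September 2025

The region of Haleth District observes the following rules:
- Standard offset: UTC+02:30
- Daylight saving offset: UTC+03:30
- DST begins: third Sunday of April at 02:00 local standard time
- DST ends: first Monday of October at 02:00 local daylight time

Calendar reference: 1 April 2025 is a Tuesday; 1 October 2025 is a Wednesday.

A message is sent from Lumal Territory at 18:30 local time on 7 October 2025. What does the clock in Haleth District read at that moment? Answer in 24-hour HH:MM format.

19:00

Daylight saving runs 22 March – 19 September; 7 October 2025 is outside that window, so Lumal Territory is on standard time at UTC+02:00.
18:30 Lumal Territory − 2h = 16:30 UTC.
1 April 2025 is a Tuesday, so the first Sunday is April 6 and the third is April 20.
1 October 2025 is a Wednesday, so the first Monday is October 6.
At the standard offset (UTC+02:30), 16:30 UTC + 2h30m = 19:00 Haleth District standard time.
The standard-time date in Haleth District, 7 October 2025, is outside the daylight-saving period (20 April – 6 October), so Haleth District is on standard time, UTC+02:30.
16:30 UTC + 2h30m = 19:00 Haleth District.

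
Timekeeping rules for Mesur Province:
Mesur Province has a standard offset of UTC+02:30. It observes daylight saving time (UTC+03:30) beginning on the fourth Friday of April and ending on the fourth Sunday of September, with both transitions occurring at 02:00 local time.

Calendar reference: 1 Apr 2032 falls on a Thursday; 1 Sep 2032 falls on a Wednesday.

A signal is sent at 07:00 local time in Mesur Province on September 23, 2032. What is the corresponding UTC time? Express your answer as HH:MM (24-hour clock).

1 April 2032 is a Thursday, so the first Friday is April 2 and the fourth is April 23.
1 September 2032 is a Wednesday, so the first Sunday is September 5 and the fourth is September 26.
Daylight saving runs 23 April – 26 September; September 23, 2032 is inside that window, so Mesur Province is at UTC+03:30.
07:00 local − 3h30m = 03:30 UTC.

03:30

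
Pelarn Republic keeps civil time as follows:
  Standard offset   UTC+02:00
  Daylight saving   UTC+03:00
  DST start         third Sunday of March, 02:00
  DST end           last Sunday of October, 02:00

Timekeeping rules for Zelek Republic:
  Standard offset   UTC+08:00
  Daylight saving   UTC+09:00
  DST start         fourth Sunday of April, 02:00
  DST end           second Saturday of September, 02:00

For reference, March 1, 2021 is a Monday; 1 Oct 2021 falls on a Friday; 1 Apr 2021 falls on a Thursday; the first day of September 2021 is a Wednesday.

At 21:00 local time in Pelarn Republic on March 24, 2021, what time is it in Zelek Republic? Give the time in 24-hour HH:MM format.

02:00

1 March 2021 is a Monday, so the first Sunday is March 7 and the third is March 21.
1 October 2021 is a Friday, so Sundays fall on 3, 10, 17, 24, 31; the last is October 31.
March 24, 2021 falls between 21 March and 31 October, so daylight saving is in effect and Pelarn Republic is at UTC+03:00.
21:00 Pelarn Republic − 3h = 18:00 UTC.
1 April 2021 is a Thursday, so the first Sunday is April 4 and the fourth is April 25.
1 September 2021 is a Wednesday, so the first Saturday is September 4 and the second is September 11.
At the standard offset (UTC+08:00), 18:00 UTC + 8h = 02:00 Zelek Republic standard time (rolling into the next day, 25 March 2021).
The standard-time date in Zelek Republic, March 25, 2021, is outside the daylight-saving period (25 April – 11 September), so Zelek Republic is on standard time, UTC+08:00.
18:00 UTC + 8h = 02:00 Zelek Republic (rolling into the next day, 25 March 2021).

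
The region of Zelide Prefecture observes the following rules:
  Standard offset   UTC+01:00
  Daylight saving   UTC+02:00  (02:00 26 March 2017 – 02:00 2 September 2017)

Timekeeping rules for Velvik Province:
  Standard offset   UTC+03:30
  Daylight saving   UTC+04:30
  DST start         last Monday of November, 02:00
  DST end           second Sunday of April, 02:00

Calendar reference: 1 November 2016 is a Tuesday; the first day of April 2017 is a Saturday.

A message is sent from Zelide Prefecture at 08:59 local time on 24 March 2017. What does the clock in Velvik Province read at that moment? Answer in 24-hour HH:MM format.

24 March 2017 is outside the daylight-saving period (26 March – 2 September), so Zelide Prefecture is on standard time, UTC+01:00.
08:59 Zelide Prefecture − 1h = 07:59 UTC.
1 November 2016 is a Tuesday, so Mondays fall on 7, 14, 21, 28; the last is November 28.
1 April 2017 is a Saturday, so the first Sunday is April 2 and the second is April 9.
At the standard offset (UTC+03:30), 07:59 UTC + 3h30m = 11:29 Velvik Province standard time.
The standard-time date in Velvik Province, 24 March 2017, lies within the daylight-saving period (28 November 2016 – 9 April 2017), so Velvik Province is on daylight time, UTC+04:30.
07:59 UTC + 4h30m = 12:29 Velvik Province.

12:29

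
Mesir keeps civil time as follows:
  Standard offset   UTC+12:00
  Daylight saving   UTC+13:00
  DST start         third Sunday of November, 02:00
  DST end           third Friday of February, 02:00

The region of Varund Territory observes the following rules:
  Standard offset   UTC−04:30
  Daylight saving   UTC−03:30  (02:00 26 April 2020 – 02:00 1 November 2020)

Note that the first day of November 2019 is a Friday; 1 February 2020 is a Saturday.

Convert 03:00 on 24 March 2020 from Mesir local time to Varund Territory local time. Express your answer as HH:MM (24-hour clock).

1 November 2019 is a Friday, so the first Sunday is November 3 and the third is November 17.
1 February 2020 is a Saturday, so the first Friday is February 7 and the third is February 21.
Daylight saving runs 17 November 2019 – 21 February 2020; 24 March 2020 is outside that window, so Mesir is on standard time at UTC+12:00.
03:00 Mesir − 12h = 15:00 UTC (rolling into the previous day, 23 March 2020).
At the standard offset (UTC−04:30), 15:00 UTC − 4h30m = 10:30 Varund Territory standard time.
The standard-time date in Varund Territory, 23 March 2020, is outside the daylight-saving period (26 April – 1 November), so Varund Territory is on standard time, UTC−04:30.
15:00 UTC − 4h30m = 10:30 Varund Territory.

10:30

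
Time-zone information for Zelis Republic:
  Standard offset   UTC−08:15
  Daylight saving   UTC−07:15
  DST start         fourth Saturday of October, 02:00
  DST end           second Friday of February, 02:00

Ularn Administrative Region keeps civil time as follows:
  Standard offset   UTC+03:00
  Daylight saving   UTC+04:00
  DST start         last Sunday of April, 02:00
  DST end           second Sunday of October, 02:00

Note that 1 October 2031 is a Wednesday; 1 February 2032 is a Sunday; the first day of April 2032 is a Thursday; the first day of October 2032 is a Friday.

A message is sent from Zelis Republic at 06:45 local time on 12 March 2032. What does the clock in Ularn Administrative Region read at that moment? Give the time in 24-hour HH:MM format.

1 October 2031 is a Wednesday, so the first Saturday is October 4 and the fourth is October 25.
1 February 2032 is a Sunday, so the first Friday is February 6 and the second is February 13.
12 March 2032 does not fall between 25 October 2031 and 13 February 2032, so daylight saving is not in effect and Zelis Republic is at UTC−08:15.
06:45 Zelis Republic + 8h15m = 15:00 UTC.
1 April 2032 is a Thursday, so Sundays fall on 4, 11, 18, 25; the last is April 25.
1 October 2032 is a Friday, so the first Sunday is October 3 and the second is October 10.
At the standard offset (UTC+03:00), 15:00 UTC + 3h = 18:00 Ularn Administrative Region standard time.
The standard-time date in Ularn Administrative Region, 12 March 2032, is outside the daylight-saving period (25 April – 10 October), so Ularn Administrative Region is on standard time, UTC+03:00.
15:00 UTC + 3h = 18:00 Ularn Administrative Region.

18:00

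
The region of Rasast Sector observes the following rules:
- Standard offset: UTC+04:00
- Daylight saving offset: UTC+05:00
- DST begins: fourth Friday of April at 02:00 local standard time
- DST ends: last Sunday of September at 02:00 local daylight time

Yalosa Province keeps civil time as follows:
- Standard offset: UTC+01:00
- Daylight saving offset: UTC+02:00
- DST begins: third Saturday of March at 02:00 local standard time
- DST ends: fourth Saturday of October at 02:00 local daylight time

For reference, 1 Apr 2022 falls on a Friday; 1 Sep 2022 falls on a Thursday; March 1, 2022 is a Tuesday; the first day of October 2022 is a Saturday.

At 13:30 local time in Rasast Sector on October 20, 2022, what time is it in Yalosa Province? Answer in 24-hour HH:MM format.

11:30

1 April 2022 is a Friday, so the first Friday is April 1 and the fourth is April 22.
1 September 2022 is a Thursday, so Sundays fall on 4, 11, 18, 25; the last is September 25.
October 20, 2022 does not fall between 22 April and 25 September, so daylight saving is not in effect and Rasast Sector is at UTC+04:00.
13:30 Rasast Sector − 4h = 09:30 UTC.
1 March 2022 is a Tuesday, so the first Saturday is March 5 and the third is March 19.
1 October 2022 is a Saturday, so the first Saturday is October 1 and the fourth is October 22.
At the standard offset (UTC+01:00), 09:30 UTC + 1h = 10:30 Yalosa Province standard time.
The standard-time date in Yalosa Province, October 20, 2022, falls between 19 March and 22 October, so daylight saving is in effect and Yalosa Province is at UTC+02:00.
09:30 UTC + 2h = 11:30 Yalosa Province.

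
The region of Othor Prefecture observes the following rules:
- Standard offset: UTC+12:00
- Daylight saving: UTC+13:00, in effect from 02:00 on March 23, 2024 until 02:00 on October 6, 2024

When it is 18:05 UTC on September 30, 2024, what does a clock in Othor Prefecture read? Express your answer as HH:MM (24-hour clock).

At the standard offset (UTC+12:00), 18:05 UTC + 12h = 06:05 Othor Prefecture standard time (rolling into the next day, 1 October 2024).
Daylight saving runs 23 March – 6 October; the standard-time date in Othor Prefecture, October 1, 2024, is inside that window, so Othor Prefecture is at UTC+13:00.
18:05 UTC + 13h = 07:05 local (rolling into the next day, 1 October 2024).

07:05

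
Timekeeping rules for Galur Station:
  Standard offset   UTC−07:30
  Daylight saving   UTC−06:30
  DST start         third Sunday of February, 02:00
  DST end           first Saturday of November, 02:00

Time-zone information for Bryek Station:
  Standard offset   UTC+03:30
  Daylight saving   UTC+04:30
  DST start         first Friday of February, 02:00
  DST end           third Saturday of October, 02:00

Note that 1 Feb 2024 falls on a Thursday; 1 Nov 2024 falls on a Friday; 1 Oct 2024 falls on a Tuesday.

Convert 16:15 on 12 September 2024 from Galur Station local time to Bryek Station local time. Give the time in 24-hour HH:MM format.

03:15

1 February 2024 is a Thursday, so the first Sunday is February 4 and the third is February 18.
1 November 2024 is a Friday, so the first Saturday is November 2.
12 September 2024 lies within the daylight-saving period (18 February – 2 November), so Galur Station is on daylight time, UTC−06:30.
16:15 Galur Station + 6h30m = 22:45 UTC.
1 February 2024 is a Thursday, so the first Friday is February 2.
1 October 2024 is a Tuesday, so the first Saturday is October 5 and the third is October 19.
At the standard offset (UTC+03:30), 22:45 UTC + 3h30m = 02:15 Bryek Station standard time (rolling into the next day, 13 September 2024).
Daylight saving runs 2 February – 19 October; the standard-time date in Bryek Station, 13 September 2024, is inside that window, so Bryek Station is at UTC+04:30.
22:45 UTC + 4h30m = 03:15 Bryek Station (rolling into the next day, 13 September 2024).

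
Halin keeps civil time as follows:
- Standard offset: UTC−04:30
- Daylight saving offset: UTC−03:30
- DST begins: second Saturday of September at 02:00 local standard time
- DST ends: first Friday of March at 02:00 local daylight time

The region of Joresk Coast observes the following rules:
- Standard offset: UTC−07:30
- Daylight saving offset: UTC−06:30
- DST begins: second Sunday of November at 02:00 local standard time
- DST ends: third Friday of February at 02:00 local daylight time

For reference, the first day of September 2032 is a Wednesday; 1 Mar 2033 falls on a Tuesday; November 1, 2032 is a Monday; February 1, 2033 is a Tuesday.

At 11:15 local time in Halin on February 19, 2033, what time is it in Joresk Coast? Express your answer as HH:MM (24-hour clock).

1 September 2032 is a Wednesday, so the first Saturday is September 4 and the second is September 11.
1 March 2033 is a Tuesday, so the first Friday is March 4.
February 19, 2033 falls between 11 September 2032 and 4 March 2033, so daylight saving is in effect and Halin is at UTC−03:30.
11:15 Halin + 3h30m = 14:45 UTC.
1 November 2032 is a Monday, so the first Sunday is November 7 and the second is November 14.
1 February 2033 is a Tuesday, so the first Friday is February 4 and the third is February 18.
At the standard offset (UTC−07:30), 14:45 UTC − 7h30m = 07:15 Joresk Coast standard time.
Daylight saving runs 14 November 2032 – 18 February 2033; the standard-time date in Joresk Coast, February 19, 2033, is outside that window, so Joresk Coast is on standard time at UTC−07:30.
14:45 UTC − 7h30m = 07:15 Joresk Coast.

07:15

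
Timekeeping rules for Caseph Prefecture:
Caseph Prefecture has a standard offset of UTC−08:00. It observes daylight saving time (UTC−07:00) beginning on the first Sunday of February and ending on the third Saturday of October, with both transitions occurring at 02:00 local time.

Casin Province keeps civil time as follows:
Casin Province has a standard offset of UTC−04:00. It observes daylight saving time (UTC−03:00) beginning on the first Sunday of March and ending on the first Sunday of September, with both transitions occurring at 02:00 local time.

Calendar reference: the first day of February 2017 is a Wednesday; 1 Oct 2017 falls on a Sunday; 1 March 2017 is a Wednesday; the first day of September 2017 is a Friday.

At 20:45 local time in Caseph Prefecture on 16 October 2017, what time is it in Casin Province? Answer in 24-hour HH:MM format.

1 February 2017 is a Wednesday, so the first Sunday is February 5.
1 October 2017 is a Sunday, so the first Saturday is October 7 and the third is October 21.
Daylight saving runs 5 February – 21 October; 16 October 2017 is inside that window, so Caseph Prefecture is at UTC−07:00.
20:45 Caseph Prefecture + 7h = 03:45 UTC (rolling into the next day, 17 October 2017).
1 March 2017 is a Wednesday, so the first Sunday is March 5.
1 September 2017 is a Friday, so the first Sunday is September 3.
At the standard offset (UTC−04:00), 03:45 UTC − 4h = 23:45 Casin Province standard time (rolling into the previous day, 16 October 2017).
Daylight saving runs 5 March – 3 September; the standard-time date in Casin Province, 16 October 2017, is outside that window, so Casin Province is on standard time at UTC−04:00.
03:45 UTC − 4h = 23:45 Casin Province (rolling into the previous day, 16 October 2017).

23:45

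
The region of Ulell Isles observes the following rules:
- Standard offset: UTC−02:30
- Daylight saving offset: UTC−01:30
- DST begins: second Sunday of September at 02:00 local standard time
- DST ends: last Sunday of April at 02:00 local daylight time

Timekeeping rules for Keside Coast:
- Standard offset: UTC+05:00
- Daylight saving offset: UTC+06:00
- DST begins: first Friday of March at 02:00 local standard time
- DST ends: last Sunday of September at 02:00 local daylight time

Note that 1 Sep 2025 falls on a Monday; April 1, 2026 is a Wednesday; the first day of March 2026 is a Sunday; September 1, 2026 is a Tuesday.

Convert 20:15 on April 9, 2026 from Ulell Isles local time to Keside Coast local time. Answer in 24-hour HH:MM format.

03:45

1 September 2025 is a Monday, so the first Sunday is September 7 and the second is September 14.
1 April 2026 is a Wednesday, so Sundays fall on 5, 12, 19, 26; the last is April 26.
April 9, 2026 lies within the daylight-saving period (14 September 2025 – 26 April 2026), so Ulell Isles is on daylight time, UTC−01:30.
20:15 Ulell Isles + 1h30m = 21:45 UTC.
1 March 2026 is a Sunday, so the first Friday is March 6.
1 September 2026 is a Tuesday, so Sundays fall on 6, 13, 20, 27; the last is September 27.
At the standard offset (UTC+05:00), 21:45 UTC + 5h = 02:45 Keside Coast standard time (rolling into the next day, 10 April 2026).
The standard-time date in Keside Coast, April 10, 2026, lies within the daylight-saving period (6 March – 27 September), so Keside Coast is on daylight time, UTC+06:00.
21:45 UTC + 6h = 03:45 Keside Coast (rolling into the next day, 10 April 2026).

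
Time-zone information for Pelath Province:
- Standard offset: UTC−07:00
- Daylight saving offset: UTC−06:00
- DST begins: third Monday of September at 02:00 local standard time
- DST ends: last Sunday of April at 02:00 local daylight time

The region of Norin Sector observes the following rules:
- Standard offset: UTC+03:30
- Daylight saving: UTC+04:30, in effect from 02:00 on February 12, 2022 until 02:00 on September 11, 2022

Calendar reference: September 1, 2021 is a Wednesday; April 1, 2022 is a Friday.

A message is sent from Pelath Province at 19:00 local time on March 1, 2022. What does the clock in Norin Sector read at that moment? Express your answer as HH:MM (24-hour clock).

05:30

1 September 2021 is a Wednesday, so the first Monday is September 6 and the third is September 20.
1 April 2022 is a Friday, so Sundays fall on 3, 10, 17, 24; the last is April 24.
March 1, 2022 falls between 20 September 2021 and 24 April 2022, so daylight saving is in effect and Pelath Province is at UTC−06:00.
19:00 Pelath Province + 6h = 01:00 UTC (rolling into the next day, 2 March 2022).
At the standard offset (UTC+03:30), 01:00 UTC + 3h30m = 04:30 Norin Sector standard time.
Daylight saving runs 12 February – 11 September; the standard-time date in Norin Sector, March 2, 2022, is inside that window, so Norin Sector is at UTC+04:30.
01:00 UTC + 4h30m = 05:30 Norin Sector.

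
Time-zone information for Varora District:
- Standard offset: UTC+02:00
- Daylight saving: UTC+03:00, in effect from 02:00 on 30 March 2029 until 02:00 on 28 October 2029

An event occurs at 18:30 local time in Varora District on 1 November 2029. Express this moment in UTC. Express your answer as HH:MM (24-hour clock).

Daylight saving runs 30 March – 28 October; 1 November 2029 is outside that window, so Varora District is on standard time at UTC+02:00.
18:30 local − 2h = 16:30 UTC.

16:30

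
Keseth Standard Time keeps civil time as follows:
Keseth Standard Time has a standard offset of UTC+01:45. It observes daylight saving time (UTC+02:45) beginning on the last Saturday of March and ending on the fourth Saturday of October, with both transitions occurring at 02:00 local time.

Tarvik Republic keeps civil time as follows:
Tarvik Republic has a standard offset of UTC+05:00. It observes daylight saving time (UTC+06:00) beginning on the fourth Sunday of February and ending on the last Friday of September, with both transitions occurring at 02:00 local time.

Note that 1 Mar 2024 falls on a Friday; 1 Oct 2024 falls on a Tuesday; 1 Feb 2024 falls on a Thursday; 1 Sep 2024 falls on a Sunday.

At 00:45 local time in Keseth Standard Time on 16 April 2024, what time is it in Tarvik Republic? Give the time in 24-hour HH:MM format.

04:00

1 March 2024 is a Friday, so Saturdays fall on 2, 9, 16, 23, 30; the last is March 30.
1 October 2024 is a Tuesday, so the first Saturday is October 5 and the fourth is October 26.
16 April 2024 falls between 30 March and 26 October, so daylight saving is in effect and Keseth Standard Time is at UTC+02:45.
00:45 Keseth Standard Time − 2h45m = 22:00 UTC (rolling into the previous day, 15 April 2024).
1 February 2024 is a Thursday, so the first Sunday is February 4 and the fourth is February 25.
1 September 2024 is a Sunday, so Fridays fall on 6, 13, 20, 27; the last is September 27.
At the standard offset (UTC+05:00), 22:00 UTC + 5h = 03:00 Tarvik Republic standard time (rolling into the next day, 16 April 2024).
Daylight saving runs 25 February – 27 September; the standard-time date in Tarvik Republic, 16 April 2024, is inside that window, so Tarvik Republic is at UTC+06:00.
22:00 UTC + 6h = 04:00 Tarvik Republic (rolling into the next day, 16 April 2024).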